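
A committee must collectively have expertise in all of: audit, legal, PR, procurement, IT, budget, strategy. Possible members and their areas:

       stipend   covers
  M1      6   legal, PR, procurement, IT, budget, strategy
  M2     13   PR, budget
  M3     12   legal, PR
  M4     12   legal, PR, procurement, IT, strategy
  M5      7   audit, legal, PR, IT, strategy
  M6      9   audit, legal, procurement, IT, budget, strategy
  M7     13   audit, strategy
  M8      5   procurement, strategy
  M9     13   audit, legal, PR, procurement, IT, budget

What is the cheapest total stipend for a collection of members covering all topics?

M1, M5 cover every topic at stipend 6 + 7 = 13.
Any cover uses at least 2 members; among all covering selections none totals below 13.

13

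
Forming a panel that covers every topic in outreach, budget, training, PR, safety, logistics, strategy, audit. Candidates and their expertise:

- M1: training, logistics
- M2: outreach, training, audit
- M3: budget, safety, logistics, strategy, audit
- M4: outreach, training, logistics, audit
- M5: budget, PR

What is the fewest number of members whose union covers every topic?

M2, M3, M5 together cover {outreach, budget, training, PR, safety, logistics, strategy, audit} — every topic.
No 2 of the 5 members cover everything (all 10 pairs fall short), so 3 is minimum.

3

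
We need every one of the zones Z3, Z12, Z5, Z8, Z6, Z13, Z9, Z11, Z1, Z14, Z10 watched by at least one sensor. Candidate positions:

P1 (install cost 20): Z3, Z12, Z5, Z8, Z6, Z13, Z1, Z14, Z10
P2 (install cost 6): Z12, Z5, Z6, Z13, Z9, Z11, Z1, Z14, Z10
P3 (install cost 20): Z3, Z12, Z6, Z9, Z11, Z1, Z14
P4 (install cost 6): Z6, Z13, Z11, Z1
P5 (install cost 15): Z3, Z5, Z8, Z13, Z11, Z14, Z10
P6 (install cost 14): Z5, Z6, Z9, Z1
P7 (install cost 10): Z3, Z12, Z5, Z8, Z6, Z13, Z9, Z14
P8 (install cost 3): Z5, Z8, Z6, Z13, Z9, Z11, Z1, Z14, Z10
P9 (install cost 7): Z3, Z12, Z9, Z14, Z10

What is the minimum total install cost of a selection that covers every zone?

10

P8, P9 cover every zone at install cost 3 + 7 = 10.
Any cover uses at least 2 sensor positions; among all covering selections none totals below 10.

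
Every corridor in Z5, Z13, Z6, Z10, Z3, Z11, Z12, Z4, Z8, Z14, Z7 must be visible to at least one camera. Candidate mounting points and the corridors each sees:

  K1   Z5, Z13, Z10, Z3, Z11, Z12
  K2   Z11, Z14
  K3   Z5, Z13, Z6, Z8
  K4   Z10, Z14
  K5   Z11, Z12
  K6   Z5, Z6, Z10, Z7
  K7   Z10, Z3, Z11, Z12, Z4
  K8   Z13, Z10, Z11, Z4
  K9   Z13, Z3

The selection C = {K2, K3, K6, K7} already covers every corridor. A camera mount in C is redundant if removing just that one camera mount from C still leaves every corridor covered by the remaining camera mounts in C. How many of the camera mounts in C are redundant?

Drop K2: Z14 uncovered — not redundant.
Drop K3: Z13, Z8 uncovered — not redundant.
Drop K6: Z7 uncovered — not redundant.
Drop K7: Z3, Z12, Z4 uncovered — not redundant.
None of the camera mounts in C is redundant.

0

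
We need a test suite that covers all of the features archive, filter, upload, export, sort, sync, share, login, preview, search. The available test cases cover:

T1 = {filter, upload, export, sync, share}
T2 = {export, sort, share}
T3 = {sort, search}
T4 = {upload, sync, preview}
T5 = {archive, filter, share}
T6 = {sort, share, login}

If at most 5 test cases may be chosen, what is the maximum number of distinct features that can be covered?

Choosing T1, T3, T4, T5, T6 covers {archive, filter, upload, export, sort, sync, share, login, preview, search} — 10 features.
That is all 10 features.

10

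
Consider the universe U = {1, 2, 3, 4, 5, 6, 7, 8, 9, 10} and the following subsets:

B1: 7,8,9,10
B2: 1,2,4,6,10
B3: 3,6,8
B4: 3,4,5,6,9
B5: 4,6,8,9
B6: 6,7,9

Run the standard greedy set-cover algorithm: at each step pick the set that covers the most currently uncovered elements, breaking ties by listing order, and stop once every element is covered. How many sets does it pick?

Pick 1: B2 covers 5 new elements (1, 2, 4, 6, 10).
Pick 2: B1 covers 3 new elements (7, 8, 9).
Pick 3: B4 covers 2 new elements (3, 5).
Greedy uses 3 sets.

3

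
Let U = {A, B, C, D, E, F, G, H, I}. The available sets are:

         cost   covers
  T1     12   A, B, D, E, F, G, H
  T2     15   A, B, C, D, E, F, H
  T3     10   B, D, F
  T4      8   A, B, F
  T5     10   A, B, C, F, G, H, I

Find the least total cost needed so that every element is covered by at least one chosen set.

22

T1, T5 cover every element at cost 12 + 10 = 22.
Any cover uses at least 2 sets; among all covering selections none totals below 22.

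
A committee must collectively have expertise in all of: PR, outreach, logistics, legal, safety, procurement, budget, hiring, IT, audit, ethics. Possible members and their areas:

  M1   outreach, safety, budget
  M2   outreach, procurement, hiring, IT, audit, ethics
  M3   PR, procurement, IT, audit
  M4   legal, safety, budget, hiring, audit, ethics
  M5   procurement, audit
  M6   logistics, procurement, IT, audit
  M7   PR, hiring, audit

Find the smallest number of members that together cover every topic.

4

M1, M3, M4, M6 together cover {PR, outreach, logistics, legal, safety, procurement, budget, hiring, IT, audit, ethics} — every topic.
No 3 of the 7 members cover everything (all 35 triples fall short), so 4 is minimum.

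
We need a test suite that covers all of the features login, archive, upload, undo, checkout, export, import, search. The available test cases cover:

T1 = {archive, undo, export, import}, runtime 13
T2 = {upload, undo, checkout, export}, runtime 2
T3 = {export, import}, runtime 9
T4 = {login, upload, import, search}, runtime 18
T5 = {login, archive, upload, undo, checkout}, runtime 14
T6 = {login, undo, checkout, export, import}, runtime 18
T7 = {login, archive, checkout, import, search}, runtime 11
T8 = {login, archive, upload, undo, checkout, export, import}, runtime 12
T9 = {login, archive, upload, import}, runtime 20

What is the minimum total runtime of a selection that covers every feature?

13

T2, T7 cover every feature at runtime 2 + 11 = 13.
Any cover uses at least 2 test cases; among all covering selections none totals below 13.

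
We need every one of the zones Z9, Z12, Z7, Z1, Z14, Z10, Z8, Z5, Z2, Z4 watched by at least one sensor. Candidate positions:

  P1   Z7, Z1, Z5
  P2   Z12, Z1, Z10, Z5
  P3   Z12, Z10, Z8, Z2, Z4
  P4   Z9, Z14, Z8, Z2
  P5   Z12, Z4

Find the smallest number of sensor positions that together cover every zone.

P1, P3, P4 together cover {Z9, Z12, Z7, Z1, Z14, Z10, Z8, Z5, Z2, Z4} — every zone.
No 2 of the 5 sensor positions cover everything (all 10 pairs fall short), so 3 is minimum.

3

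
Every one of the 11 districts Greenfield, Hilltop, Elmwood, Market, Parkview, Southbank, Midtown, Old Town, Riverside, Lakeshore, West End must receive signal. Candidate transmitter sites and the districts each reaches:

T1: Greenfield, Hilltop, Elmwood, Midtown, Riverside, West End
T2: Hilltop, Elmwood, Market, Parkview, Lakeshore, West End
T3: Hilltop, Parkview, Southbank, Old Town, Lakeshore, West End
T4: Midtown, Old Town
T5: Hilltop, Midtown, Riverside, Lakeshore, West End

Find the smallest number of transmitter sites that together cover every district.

3

T1, T2, T3 together cover {Greenfield, Hilltop, Elmwood, Market, Parkview, Southbank, Midtown, Old Town, Riverside, Lakeshore, West End} — every district.
No 2 of the 5 transmitter sites cover everything (all 10 pairs fall short), so 3 is minimum.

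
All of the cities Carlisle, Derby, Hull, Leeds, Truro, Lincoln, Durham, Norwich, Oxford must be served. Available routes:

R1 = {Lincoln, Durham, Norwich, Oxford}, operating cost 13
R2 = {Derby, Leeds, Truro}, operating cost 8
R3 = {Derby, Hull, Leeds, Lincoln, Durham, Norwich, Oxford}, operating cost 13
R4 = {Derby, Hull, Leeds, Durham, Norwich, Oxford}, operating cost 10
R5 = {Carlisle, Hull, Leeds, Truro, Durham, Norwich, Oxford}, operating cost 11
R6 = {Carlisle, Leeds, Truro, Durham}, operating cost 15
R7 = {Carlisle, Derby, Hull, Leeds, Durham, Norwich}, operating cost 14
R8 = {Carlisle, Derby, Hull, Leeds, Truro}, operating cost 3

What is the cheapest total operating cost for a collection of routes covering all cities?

R1, R8 cover every city at operating cost 13 + 3 = 16.
Any cover uses at least 2 routes; among all covering selections none totals below 16.

16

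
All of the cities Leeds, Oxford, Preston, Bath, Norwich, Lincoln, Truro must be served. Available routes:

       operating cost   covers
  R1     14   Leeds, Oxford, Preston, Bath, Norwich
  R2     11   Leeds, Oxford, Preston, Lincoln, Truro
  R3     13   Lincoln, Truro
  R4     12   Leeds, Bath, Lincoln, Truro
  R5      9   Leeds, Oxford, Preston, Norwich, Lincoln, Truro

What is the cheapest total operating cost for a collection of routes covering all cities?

R4, R5 cover every city at operating cost 12 + 9 = 21.
Any cover uses at least 2 routes; among all covering selections none totals below 21.

21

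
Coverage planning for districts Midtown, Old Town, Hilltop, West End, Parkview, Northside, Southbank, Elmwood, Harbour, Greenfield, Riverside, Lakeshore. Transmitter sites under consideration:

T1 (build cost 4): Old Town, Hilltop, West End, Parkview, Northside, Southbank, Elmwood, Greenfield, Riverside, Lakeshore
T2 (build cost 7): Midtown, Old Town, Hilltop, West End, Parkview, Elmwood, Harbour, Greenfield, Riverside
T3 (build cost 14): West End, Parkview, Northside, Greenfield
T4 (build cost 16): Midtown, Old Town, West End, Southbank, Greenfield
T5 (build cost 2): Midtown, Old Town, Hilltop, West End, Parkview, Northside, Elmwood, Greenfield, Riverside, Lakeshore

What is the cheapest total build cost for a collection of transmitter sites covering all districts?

11

T1, T2 cover every district at build cost 4 + 7 = 11.
Any cover uses at least 2 transmitter sites; among all covering selections none totals below 11.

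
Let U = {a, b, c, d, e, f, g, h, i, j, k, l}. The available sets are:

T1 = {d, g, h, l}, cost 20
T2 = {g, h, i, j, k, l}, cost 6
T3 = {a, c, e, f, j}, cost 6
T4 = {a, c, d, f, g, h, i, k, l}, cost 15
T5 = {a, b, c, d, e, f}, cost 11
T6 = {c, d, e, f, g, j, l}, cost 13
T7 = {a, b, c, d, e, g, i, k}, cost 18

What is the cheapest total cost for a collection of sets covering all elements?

T2, T5 cover every element at cost 6 + 11 = 17.
Any cover uses at least 2 sets; among all covering selections none totals below 17.

17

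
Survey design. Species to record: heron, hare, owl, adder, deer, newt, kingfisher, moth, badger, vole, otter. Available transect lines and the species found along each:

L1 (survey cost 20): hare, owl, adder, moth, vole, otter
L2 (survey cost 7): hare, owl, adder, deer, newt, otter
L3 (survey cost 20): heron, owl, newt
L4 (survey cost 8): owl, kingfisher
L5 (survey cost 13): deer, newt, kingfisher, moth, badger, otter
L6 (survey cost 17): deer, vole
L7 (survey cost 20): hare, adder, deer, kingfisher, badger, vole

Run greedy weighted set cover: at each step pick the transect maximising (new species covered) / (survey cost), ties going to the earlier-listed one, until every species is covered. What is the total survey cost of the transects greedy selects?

57

Pick 1: L2 adds 6 new (hare, owl, adder, deer, newt, otter) at survey cost 7 (ratio 6/7).
Pick 2: L5 adds 3 new (kingfisher, moth, badger) at survey cost 13 (ratio 3/13).
Pick 3: L6 adds 1 new (vole) at survey cost 17 (ratio 1/17).
Pick 4: L3 adds 1 new (heron) at survey cost 20 (ratio 1/20).
Greedy total survey cost: 7 + 13 + 17 + 20 = 57. (The true optimum is 53, so greedy overshoots here.)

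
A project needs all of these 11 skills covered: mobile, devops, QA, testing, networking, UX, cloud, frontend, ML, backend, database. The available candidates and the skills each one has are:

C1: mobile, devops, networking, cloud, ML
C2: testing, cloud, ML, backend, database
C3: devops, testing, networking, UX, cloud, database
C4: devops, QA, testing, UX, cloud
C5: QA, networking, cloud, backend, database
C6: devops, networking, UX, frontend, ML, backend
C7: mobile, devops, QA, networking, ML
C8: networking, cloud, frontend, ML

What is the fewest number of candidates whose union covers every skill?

C2, C6, C7 together cover {mobile, devops, QA, testing, networking, UX, cloud, frontend, ML, backend, database} — every skill.
No 2 of the 8 candidates cover everything (all 28 pairs fall short), so 3 is minimum.

3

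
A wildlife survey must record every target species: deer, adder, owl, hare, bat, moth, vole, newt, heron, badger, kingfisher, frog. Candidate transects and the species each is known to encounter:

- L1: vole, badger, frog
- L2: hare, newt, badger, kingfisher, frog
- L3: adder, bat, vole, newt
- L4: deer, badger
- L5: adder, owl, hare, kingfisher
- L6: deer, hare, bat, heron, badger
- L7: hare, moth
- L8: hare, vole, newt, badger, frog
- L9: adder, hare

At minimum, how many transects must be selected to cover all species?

4

L5, L6, L7, L8 together cover {deer, adder, owl, hare, bat, moth, vole, newt, heron, badger, kingfisher, frog} — every species.
No 3 of the 9 transects cover everything (all 84 triples fall short), so 4 is minimum.
Greedy (largest uncovered first) would take L2, L3, L6, L5, L7 — 5 transects — but 4 suffice.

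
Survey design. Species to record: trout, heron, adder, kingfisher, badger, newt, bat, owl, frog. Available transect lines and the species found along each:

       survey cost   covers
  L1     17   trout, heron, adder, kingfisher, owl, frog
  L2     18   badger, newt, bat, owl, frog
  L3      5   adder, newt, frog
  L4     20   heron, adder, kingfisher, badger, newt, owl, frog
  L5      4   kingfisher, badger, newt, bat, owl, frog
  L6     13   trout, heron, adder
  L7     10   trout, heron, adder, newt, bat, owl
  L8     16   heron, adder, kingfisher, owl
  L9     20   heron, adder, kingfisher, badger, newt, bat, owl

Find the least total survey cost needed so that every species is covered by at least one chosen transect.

L5, L7 cover every species at survey cost 4 + 10 = 14.
Any cover uses at least 2 transects; among all covering selections none totals below 14.

14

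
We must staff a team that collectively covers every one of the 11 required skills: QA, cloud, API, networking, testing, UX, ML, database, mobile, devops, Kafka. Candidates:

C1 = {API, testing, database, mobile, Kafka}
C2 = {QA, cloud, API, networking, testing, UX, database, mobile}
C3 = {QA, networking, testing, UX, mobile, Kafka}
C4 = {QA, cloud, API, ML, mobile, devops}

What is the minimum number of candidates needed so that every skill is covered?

C1, C2, C4 together cover {QA, cloud, API, networking, testing, UX, ML, database, mobile, devops, Kafka} — every skill.
No 2 of the 4 candidates cover everything (all 6 pairs fall short), so 3 is minimum.

3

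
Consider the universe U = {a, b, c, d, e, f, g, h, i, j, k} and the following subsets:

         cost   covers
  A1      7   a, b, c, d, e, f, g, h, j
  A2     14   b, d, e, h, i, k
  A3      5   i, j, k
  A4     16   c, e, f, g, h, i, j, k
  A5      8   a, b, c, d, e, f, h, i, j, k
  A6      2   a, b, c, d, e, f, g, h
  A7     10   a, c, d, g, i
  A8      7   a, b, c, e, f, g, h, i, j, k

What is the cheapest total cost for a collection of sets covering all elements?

A3, A6 cover every element at cost 5 + 2 = 7.
Any cover uses at least 2 sets; among all covering selections none totals below 7.

7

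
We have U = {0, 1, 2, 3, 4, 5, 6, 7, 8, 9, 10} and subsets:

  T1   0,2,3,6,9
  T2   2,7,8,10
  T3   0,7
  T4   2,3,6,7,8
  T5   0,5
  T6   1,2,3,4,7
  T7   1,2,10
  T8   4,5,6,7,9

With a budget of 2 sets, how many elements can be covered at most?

Choosing T1, T2 covers {0, 2, 3, 6, 7, 8, 9, 10} — 8 elements.
No choice of 2 sets does better; here 1, 4, 5 are left uncovered.

8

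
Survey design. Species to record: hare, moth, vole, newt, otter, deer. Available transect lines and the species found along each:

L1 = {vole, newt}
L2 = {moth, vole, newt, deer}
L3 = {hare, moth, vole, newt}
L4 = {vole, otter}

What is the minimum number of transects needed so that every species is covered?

L2, L3, L4 together cover {hare, moth, vole, newt, otter, deer} — every species.
No 2 of the 4 transects cover everything (all 6 pairs fall short), so 3 is minimum.

3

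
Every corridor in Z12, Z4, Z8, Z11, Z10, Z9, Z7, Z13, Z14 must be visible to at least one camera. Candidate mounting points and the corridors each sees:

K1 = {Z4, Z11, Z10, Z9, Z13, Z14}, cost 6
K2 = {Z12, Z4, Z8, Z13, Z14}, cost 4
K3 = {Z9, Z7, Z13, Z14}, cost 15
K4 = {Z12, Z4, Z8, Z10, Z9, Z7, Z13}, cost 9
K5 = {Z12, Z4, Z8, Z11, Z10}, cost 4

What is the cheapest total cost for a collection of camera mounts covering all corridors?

K1, K4 cover every corridor at cost 6 + 9 = 15.
Any cover uses at least 2 camera mounts; among all covering selections none totals below 15.
Greedy by coverage-per-cost would pick K2, K1, K4 for 19 — worse than the optimum 15.

15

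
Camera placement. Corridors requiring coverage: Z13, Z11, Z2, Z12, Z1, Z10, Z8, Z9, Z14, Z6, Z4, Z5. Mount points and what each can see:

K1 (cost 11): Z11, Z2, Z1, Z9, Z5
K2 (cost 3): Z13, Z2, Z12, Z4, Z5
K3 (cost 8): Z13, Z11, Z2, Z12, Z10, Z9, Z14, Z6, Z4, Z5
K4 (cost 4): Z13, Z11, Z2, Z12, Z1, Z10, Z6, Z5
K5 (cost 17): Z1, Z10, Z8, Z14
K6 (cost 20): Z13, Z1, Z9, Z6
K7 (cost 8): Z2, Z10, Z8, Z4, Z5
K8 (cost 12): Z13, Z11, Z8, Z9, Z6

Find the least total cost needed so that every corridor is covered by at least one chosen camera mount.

K3, K4, K7 cover every corridor at cost 8 + 4 + 8 = 20.
Any cover uses at least 2 camera mounts; among all covering selections none totals below 20.

20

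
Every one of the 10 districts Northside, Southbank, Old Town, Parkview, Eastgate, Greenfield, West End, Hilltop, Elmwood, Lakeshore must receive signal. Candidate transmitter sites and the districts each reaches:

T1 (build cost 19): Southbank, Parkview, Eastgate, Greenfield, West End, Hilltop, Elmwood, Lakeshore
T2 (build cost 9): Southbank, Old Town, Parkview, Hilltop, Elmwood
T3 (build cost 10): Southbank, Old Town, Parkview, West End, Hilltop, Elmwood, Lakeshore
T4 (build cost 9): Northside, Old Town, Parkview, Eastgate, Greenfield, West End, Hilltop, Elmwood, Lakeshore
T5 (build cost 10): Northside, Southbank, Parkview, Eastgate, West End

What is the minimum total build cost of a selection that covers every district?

T2, T4 cover every district at build cost 9 + 9 = 18.
Any cover uses at least 2 transmitter sites; among all covering selections none totals below 18.

18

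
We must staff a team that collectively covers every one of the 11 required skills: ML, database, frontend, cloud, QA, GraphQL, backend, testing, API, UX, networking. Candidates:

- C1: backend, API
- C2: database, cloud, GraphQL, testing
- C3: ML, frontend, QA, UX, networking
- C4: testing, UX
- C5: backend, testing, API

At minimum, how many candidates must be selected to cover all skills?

3

C1, C2, C3 together cover {ML, database, frontend, cloud, QA, GraphQL, backend, testing, API, UX, networking} — every skill.
No 2 of the 5 candidates cover everything (all 10 pairs fall short), so 3 is minimum.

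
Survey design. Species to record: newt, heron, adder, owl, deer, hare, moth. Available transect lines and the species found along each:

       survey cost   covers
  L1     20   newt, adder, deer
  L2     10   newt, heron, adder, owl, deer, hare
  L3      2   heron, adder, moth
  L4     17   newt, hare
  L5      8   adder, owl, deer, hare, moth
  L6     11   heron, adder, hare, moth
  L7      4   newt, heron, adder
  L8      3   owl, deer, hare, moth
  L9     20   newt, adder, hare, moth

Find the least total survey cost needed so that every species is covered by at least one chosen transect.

7

L7, L8 cover every species at survey cost 4 + 3 = 7.
Any cover uses at least 2 transects; among all covering selections none totals below 7.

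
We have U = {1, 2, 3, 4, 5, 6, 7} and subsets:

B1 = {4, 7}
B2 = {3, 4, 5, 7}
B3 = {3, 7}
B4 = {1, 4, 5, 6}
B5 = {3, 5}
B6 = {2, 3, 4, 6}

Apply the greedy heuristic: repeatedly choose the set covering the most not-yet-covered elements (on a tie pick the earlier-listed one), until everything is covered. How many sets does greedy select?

3

Pick 1: B2 covers 4 new elements (3, 4, 5, 7).
Pick 2: B4 covers 2 new elements (1, 6).
Pick 3: B6 covers 1 new elements (2).
Greedy uses 3 sets.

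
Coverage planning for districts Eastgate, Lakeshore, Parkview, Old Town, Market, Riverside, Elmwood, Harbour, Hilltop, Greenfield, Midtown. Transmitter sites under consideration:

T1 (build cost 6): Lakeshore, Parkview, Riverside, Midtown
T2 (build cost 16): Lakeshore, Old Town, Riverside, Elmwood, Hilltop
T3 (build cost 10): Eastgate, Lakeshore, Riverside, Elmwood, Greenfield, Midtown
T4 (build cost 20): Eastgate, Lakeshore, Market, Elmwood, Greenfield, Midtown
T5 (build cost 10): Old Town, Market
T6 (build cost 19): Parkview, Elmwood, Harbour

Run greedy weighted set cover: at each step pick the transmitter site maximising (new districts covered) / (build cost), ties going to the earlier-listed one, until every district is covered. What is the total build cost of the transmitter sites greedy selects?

61

Pick 1: T1 adds 4 new (Lakeshore, Parkview, Riverside, Midtown) at build cost 6 (ratio 4/6).
Pick 2: T3 adds 3 new (Eastgate, Elmwood, Greenfield) at build cost 10 (ratio 3/10).
Pick 3: T5 adds 2 new (Old Town, Market) at build cost 10 (ratio 2/10).
Pick 4: T2 adds 1 new (Hilltop) at build cost 16 (ratio 1/16).
Pick 5: T6 adds 1 new (Harbour) at build cost 19 (ratio 1/19).
Greedy total build cost: 6 + 10 + 10 + 16 + 19 = 61. (The true optimum is 55, so greedy overshoots here.)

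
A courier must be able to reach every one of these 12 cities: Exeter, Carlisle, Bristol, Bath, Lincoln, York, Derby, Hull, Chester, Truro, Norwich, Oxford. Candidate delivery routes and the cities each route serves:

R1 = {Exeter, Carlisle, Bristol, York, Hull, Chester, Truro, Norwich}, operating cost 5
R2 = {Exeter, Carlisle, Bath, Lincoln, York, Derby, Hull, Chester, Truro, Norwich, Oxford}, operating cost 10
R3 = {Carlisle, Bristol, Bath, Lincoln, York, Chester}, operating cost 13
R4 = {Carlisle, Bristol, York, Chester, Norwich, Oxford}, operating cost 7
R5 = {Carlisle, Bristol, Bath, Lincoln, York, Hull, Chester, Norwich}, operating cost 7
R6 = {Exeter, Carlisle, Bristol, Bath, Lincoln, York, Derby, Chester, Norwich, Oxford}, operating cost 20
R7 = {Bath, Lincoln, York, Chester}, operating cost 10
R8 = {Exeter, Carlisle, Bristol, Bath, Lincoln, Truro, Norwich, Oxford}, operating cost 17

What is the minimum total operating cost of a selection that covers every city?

15

R1, R2 cover every city at operating cost 5 + 10 = 15.
Any cover uses at least 2 routes; among all covering selections none totals below 15.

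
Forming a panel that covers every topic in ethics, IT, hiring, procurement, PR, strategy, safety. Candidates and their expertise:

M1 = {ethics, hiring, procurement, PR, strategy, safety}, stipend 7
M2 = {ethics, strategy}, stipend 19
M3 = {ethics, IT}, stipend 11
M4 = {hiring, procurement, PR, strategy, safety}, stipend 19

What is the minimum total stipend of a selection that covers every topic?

M1, M3 cover every topic at stipend 7 + 11 = 18.
Any cover uses at least 2 members; among all covering selections none totals below 18.

18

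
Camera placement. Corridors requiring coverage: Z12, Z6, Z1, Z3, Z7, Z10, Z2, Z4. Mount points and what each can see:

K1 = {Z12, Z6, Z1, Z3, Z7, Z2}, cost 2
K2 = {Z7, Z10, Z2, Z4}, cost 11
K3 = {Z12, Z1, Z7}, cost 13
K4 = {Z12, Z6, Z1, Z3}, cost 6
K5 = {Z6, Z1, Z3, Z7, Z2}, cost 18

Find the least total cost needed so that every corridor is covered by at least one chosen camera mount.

K1, K2 cover every corridor at cost 2 + 11 = 13.
Any cover uses at least 2 camera mounts; among all covering selections none totals below 13.

13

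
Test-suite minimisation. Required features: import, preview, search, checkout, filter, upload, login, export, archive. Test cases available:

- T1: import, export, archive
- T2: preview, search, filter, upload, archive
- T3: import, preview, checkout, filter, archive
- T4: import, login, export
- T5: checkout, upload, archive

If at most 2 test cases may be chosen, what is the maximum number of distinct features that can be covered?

8

Choosing T2, T4 covers {import, preview, search, filter, upload, login, export, archive} — 8 features.
No choice of 2 test cases does better; here checkout is left uncovered.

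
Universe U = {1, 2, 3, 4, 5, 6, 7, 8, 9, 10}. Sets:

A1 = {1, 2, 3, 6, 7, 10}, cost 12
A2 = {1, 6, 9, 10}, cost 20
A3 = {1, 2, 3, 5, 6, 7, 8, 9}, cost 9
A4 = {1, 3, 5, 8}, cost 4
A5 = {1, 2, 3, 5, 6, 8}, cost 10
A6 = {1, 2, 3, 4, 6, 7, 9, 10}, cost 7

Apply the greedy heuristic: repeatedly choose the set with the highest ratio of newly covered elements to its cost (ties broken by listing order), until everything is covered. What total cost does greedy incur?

11

Pick 1: A6 adds 8 new (1, 2, 3, 4, 6, 7, 9, 10) at cost 7 (ratio 8/7).
Pick 2: A4 adds 2 new (5, 8) at cost 4 (ratio 2/4).
Greedy total cost: 7 + 4 = 11.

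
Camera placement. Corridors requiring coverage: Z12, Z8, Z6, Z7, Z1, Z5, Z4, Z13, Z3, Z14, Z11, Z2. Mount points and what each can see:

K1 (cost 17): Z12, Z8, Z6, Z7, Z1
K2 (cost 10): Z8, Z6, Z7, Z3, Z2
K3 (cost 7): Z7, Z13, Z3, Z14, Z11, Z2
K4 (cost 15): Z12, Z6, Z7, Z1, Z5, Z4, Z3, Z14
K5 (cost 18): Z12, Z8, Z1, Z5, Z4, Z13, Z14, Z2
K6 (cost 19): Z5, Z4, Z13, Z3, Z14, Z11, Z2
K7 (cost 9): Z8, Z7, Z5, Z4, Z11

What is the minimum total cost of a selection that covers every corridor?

K3, K4, K7 cover every corridor at cost 7 + 15 + 9 = 31.
Any cover uses at least 2 camera mounts; among all covering selections none totals below 31.

31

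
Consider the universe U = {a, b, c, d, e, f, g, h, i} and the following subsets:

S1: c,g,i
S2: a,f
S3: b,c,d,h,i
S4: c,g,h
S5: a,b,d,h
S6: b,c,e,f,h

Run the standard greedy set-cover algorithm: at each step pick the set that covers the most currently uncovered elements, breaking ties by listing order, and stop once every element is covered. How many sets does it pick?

Pick 1: S3 covers 5 new elements (b, c, d, h, i).
Pick 2: S2 covers 2 new elements (a, f).
Pick 3: S1 covers 1 new elements (g).
Pick 4: S6 covers 1 new elements (e).
Greedy uses 4 sets. (The true minimum is 3.)

4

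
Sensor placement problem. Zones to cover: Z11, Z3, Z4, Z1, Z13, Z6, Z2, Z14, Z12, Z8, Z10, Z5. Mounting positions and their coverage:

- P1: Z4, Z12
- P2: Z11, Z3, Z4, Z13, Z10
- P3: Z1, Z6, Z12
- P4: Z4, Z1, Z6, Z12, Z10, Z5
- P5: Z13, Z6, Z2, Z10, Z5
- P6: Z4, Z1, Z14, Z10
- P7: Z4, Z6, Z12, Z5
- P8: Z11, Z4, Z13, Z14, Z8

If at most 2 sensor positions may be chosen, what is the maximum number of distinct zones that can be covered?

Choosing P4, P8 covers {Z11, Z4, Z1, Z13, Z6, Z14, Z12, Z8, Z10, Z5} — 10 zones.
No choice of 2 sensor positions does better; here Z3, Z2 are left uncovered.

10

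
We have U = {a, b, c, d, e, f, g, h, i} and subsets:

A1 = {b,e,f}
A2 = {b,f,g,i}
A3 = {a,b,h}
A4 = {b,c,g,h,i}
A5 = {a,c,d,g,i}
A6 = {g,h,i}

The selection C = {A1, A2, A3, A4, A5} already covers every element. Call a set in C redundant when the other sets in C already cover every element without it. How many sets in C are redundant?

3

Drop A1: e uncovered — not redundant.
Drop A2: the rest still cover every element — redundant.
Drop A3: the rest still cover every element — redundant.
Drop A4: the rest still cover every element — redundant.
Drop A5: d uncovered — not redundant.
3 redundant: A2, A3, A4.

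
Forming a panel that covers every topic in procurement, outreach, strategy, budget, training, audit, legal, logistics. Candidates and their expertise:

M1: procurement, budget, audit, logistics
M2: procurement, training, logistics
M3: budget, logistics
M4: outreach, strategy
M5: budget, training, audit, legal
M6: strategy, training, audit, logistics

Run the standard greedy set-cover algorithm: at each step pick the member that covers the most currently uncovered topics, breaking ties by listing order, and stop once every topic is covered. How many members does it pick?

Pick 1: M1 covers 4 new topics (procurement, budget, audit, logistics).
Pick 2: M4 covers 2 new topics (outreach, strategy).
Pick 3: M5 covers 2 new topics (training, legal).
Greedy uses 3 members.

3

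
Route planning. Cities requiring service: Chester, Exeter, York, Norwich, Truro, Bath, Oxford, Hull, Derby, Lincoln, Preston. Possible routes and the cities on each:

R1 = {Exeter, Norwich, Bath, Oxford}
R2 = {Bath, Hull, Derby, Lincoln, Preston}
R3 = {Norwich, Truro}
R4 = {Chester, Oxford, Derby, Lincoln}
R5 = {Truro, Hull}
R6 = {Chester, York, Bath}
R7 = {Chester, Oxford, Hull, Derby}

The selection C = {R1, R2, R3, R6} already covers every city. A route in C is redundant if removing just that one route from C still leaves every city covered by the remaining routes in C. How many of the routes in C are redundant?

Drop R1: Exeter, Oxford uncovered — not redundant.
Drop R2: Hull, Derby, Lincoln, Preston uncovered — not redundant.
Drop R3: Truro uncovered — not redundant.
Drop R6: Chester, York uncovered — not redundant.
None of the routes in C is redundant.

0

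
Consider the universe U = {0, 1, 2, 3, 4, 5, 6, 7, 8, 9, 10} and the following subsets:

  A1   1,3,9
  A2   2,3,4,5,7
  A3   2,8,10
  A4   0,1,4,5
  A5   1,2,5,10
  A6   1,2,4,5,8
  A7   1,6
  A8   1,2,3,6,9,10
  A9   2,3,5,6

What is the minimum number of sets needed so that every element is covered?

A2, A3, A4, A8 together cover {0, 1, 2, 3, 4, 5, 6, 7, 8, 9, 10} — every element.
No 3 of the 9 sets cover everything (all 84 triples fall short), so 4 is minimum.

4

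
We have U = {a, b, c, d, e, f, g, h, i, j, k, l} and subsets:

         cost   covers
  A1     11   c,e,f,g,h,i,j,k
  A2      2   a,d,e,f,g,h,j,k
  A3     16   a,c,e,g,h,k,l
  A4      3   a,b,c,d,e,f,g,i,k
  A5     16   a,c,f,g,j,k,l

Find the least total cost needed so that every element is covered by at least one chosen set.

21

A2, A3, A4 cover every element at cost 2 + 16 + 3 = 21.
Any cover uses at least 3 sets; among all covering selections none totals below 21.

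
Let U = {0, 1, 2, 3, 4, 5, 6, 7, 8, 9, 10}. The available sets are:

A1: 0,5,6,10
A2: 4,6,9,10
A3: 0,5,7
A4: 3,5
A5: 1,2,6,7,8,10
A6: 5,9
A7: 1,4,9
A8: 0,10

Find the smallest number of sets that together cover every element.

A1, A2, A4, A5 together cover {0, 1, 2, 3, 4, 5, 6, 7, 8, 9, 10} — every element.
No 3 of the 8 sets cover everything (all 56 triples fall short), so 4 is minimum.

4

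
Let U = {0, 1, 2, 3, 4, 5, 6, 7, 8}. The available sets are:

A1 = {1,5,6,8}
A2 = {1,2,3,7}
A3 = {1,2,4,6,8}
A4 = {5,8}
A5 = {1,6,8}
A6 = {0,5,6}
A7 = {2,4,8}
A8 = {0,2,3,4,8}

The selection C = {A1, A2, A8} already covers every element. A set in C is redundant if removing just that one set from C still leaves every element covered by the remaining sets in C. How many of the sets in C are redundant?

0

Drop A1: 5, 6 uncovered — not redundant.
Drop A2: 7 uncovered — not redundant.
Drop A8: 0, 4 uncovered — not redundant.
None of the sets in C is redundant.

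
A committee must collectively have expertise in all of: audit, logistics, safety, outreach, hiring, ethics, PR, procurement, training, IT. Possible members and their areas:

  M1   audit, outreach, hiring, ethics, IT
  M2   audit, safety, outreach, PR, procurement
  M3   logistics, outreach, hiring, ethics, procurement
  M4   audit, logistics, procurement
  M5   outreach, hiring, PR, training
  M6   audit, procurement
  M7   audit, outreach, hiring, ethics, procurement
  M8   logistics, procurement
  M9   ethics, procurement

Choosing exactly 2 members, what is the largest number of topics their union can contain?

Choosing M1, M2 covers {audit, safety, outreach, hiring, ethics, PR, procurement, IT} — 8 topics.
No choice of 2 members does better; here logistics, training are left uncovered.

8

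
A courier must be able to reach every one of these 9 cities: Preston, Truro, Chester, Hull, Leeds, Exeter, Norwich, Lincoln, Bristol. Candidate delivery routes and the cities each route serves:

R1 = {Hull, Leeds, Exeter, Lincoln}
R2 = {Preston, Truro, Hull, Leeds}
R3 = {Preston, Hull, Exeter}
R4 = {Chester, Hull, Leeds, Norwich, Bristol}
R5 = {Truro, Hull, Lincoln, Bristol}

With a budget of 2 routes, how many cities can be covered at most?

Choosing R1, R4 covers {Chester, Hull, Leeds, Exeter, Norwich, Lincoln, Bristol} — 7 cities.
No choice of 2 routes does better; here Preston, Truro are left uncovered.

7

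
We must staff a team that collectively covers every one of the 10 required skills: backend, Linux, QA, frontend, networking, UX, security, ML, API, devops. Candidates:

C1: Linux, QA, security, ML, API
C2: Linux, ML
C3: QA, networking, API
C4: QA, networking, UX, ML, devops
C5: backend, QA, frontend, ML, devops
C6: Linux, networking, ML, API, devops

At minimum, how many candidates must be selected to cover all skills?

C1, C4, C5 together cover {backend, Linux, QA, frontend, networking, UX, security, ML, API, devops} — every skill.
No 2 of the 6 candidates cover everything (all 15 pairs fall short), so 3 is minimum.

3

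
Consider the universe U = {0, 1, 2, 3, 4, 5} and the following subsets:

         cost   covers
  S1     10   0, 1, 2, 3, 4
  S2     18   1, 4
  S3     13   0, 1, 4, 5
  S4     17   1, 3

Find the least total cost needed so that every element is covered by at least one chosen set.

S1, S3 cover every element at cost 10 + 13 = 23.
Any cover uses at least 2 sets; among all covering selections none totals below 23.

23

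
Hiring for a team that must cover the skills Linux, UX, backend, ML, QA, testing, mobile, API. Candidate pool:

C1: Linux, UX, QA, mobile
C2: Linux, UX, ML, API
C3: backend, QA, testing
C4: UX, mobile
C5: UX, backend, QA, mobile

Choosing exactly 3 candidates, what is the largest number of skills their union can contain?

8

Choosing C1, C2, C3 covers {Linux, UX, backend, ML, QA, testing, mobile, API} — 8 skills.
That is all 8 skills.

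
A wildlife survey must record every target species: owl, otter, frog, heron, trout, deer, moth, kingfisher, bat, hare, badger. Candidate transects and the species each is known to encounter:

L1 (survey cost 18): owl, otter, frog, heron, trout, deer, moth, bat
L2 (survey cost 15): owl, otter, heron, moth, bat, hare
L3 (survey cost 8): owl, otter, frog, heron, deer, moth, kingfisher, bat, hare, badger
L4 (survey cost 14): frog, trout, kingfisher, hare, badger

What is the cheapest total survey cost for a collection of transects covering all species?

22

L3, L4 cover every species at survey cost 8 + 14 = 22.
Any cover uses at least 2 transects; among all covering selections none totals below 22.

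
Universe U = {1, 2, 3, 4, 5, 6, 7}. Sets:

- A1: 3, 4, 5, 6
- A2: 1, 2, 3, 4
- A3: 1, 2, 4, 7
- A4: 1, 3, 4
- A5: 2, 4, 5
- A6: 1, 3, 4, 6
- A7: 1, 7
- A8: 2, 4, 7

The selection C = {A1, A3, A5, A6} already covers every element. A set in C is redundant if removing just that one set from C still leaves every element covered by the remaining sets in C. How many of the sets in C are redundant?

3

Drop A1: the rest still cover every element — redundant.
Drop A3: 7 uncovered — not redundant.
Drop A5: the rest still cover every element — redundant.
Drop A6: the rest still cover every element — redundant.
3 redundant: A1, A5, A6.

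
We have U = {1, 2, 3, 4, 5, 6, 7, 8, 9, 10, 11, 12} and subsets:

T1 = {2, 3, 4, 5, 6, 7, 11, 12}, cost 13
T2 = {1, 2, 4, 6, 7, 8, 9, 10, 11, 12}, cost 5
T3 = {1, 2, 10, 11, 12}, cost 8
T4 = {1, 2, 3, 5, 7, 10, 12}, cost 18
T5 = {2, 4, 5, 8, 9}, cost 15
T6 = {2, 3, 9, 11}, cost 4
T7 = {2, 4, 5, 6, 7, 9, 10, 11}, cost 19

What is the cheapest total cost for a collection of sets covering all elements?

T1, T2 cover every element at cost 13 + 5 = 18.
Any cover uses at least 2 sets; among all covering selections none totals below 18.

18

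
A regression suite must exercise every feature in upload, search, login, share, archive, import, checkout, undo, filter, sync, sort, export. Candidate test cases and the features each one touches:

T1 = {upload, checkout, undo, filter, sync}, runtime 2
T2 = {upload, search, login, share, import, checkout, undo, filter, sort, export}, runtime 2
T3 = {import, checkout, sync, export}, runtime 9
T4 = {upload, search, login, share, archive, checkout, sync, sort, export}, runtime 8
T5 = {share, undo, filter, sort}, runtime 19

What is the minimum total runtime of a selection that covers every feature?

10

T2, T4 cover every feature at runtime 2 + 8 = 10.
Any cover uses at least 2 test cases; among all covering selections none totals below 10.
Greedy by coverage-per-runtime would pick T2, T1, T4 for 12 — worse than the optimum 10.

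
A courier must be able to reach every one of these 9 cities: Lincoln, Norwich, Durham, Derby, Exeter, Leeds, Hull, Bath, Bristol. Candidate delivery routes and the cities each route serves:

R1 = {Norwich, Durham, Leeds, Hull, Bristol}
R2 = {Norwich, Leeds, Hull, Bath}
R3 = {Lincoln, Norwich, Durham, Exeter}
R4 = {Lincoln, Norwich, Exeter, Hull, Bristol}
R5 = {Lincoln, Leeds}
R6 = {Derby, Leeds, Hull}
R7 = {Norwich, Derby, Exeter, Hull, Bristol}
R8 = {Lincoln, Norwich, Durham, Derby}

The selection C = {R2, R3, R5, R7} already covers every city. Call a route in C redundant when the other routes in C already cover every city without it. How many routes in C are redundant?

1

Drop R2: Bath uncovered — not redundant.
Drop R3: Durham uncovered — not redundant.
Drop R5: the rest still cover every city — redundant.
Drop R7: Derby, Bristol uncovered — not redundant.
1 redundant: R5.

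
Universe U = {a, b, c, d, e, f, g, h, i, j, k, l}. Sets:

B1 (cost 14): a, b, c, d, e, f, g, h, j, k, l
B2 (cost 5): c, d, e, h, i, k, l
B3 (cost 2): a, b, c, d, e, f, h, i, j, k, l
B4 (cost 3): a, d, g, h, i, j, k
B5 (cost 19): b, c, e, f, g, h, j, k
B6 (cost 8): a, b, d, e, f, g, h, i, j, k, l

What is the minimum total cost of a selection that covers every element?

B3, B4 cover every element at cost 2 + 3 = 5.
Any cover uses at least 2 sets; among all covering selections none totals below 5.

5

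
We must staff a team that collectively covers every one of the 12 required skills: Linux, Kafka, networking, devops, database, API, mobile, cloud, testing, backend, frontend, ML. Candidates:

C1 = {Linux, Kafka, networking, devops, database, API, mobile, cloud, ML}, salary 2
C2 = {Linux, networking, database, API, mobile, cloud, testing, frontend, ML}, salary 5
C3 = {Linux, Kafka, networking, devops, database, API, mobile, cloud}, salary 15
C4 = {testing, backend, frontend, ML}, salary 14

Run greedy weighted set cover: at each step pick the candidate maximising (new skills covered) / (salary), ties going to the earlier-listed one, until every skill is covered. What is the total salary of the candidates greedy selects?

21

Pick 1: C1 adds 9 new (Linux, Kafka, networking, devops, database, API, mobile, cloud, ML) at salary 2 (ratio 9/2).
Pick 2: C2 adds 2 new (testing, frontend) at salary 5 (ratio 2/5).
Pick 3: C4 adds 1 new (backend) at salary 14 (ratio 1/14).
Greedy total salary: 2 + 5 + 14 = 21. (The true optimum is 16, so greedy overshoots here.)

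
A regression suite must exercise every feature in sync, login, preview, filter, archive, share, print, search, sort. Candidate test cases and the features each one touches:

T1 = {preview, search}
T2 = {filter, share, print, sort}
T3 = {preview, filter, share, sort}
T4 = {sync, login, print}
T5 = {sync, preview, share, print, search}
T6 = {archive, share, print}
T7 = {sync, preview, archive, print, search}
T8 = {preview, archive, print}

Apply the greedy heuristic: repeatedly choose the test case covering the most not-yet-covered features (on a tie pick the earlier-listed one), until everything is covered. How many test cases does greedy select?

Pick 1: T5 covers 5 new features (sync, preview, share, print, search).
Pick 2: T2 covers 2 new features (filter, sort).
Pick 3: T4 covers 1 new features (login).
Pick 4: T6 covers 1 new features (archive).
Greedy uses 4 test cases. (The true minimum is 3.)

4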